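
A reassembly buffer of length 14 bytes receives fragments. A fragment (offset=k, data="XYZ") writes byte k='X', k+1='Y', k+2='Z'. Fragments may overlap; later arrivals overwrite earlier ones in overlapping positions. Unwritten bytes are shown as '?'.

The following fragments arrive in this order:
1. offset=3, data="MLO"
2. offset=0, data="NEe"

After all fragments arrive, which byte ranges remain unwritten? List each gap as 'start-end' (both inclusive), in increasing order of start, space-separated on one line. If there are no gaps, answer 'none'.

Answer: 6-13

Derivation:
Fragment 1: offset=3 len=3
Fragment 2: offset=0 len=3
Gaps: 6-13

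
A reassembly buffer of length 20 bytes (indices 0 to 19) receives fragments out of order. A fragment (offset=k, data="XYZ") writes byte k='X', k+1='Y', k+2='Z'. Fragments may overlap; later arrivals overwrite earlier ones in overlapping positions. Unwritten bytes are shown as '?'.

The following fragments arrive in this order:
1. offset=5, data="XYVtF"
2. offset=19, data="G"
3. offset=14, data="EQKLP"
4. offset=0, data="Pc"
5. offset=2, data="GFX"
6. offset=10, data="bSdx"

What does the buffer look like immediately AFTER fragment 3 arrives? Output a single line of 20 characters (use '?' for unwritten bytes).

Fragment 1: offset=5 data="XYVtF" -> buffer=?????XYVtF??????????
Fragment 2: offset=19 data="G" -> buffer=?????XYVtF?????????G
Fragment 3: offset=14 data="EQKLP" -> buffer=?????XYVtF????EQKLPG

Answer: ?????XYVtF????EQKLPG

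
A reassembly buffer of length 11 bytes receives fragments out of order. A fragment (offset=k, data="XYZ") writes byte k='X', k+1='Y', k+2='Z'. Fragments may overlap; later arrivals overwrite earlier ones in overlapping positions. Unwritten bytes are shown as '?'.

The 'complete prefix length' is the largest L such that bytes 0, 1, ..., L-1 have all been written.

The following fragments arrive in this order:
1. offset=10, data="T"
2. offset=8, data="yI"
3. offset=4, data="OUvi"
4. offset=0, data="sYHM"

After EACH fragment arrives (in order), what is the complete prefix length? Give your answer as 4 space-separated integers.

Fragment 1: offset=10 data="T" -> buffer=??????????T -> prefix_len=0
Fragment 2: offset=8 data="yI" -> buffer=????????yIT -> prefix_len=0
Fragment 3: offset=4 data="OUvi" -> buffer=????OUviyIT -> prefix_len=0
Fragment 4: offset=0 data="sYHM" -> buffer=sYHMOUviyIT -> prefix_len=11

Answer: 0 0 0 11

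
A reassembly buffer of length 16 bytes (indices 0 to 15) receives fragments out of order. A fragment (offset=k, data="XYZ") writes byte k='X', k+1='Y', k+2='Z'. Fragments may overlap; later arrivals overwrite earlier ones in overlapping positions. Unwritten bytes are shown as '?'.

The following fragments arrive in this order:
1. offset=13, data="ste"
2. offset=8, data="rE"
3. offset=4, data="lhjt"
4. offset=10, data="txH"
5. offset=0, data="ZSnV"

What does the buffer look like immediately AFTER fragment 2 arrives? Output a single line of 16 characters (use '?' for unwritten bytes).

Fragment 1: offset=13 data="ste" -> buffer=?????????????ste
Fragment 2: offset=8 data="rE" -> buffer=????????rE???ste

Answer: ????????rE???ste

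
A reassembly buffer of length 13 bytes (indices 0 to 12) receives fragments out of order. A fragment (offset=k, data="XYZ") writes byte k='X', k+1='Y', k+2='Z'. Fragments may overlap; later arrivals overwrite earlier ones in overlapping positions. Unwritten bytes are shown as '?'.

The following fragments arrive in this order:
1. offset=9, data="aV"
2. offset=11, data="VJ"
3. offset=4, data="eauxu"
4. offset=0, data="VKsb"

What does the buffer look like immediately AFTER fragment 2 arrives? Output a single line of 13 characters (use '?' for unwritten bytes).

Answer: ?????????aVVJ

Derivation:
Fragment 1: offset=9 data="aV" -> buffer=?????????aV??
Fragment 2: offset=11 data="VJ" -> buffer=?????????aVVJ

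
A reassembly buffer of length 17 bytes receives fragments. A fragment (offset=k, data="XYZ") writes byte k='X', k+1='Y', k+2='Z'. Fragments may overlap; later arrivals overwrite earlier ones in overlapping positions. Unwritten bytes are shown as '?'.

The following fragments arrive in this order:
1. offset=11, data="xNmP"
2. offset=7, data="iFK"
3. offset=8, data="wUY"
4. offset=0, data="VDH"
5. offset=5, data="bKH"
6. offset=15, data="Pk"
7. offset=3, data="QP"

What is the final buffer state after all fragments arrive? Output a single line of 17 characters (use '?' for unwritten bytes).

Fragment 1: offset=11 data="xNmP" -> buffer=???????????xNmP??
Fragment 2: offset=7 data="iFK" -> buffer=???????iFK?xNmP??
Fragment 3: offset=8 data="wUY" -> buffer=???????iwUYxNmP??
Fragment 4: offset=0 data="VDH" -> buffer=VDH????iwUYxNmP??
Fragment 5: offset=5 data="bKH" -> buffer=VDH??bKHwUYxNmP??
Fragment 6: offset=15 data="Pk" -> buffer=VDH??bKHwUYxNmPPk
Fragment 7: offset=3 data="QP" -> buffer=VDHQPbKHwUYxNmPPk

Answer: VDHQPbKHwUYxNmPPk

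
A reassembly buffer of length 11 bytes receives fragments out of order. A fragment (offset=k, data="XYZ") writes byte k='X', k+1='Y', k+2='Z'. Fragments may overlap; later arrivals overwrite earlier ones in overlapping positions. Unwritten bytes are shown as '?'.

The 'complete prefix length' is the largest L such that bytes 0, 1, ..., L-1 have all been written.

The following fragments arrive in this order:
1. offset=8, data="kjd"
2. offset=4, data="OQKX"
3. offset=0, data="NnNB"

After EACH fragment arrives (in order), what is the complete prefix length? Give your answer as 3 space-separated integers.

Answer: 0 0 11

Derivation:
Fragment 1: offset=8 data="kjd" -> buffer=????????kjd -> prefix_len=0
Fragment 2: offset=4 data="OQKX" -> buffer=????OQKXkjd -> prefix_len=0
Fragment 3: offset=0 data="NnNB" -> buffer=NnNBOQKXkjd -> prefix_len=11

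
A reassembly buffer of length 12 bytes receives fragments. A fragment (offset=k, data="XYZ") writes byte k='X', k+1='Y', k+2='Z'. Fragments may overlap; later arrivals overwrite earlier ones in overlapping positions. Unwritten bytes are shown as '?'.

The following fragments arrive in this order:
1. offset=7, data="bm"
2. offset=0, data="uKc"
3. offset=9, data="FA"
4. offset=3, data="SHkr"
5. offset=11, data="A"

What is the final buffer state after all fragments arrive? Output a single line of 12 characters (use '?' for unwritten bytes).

Fragment 1: offset=7 data="bm" -> buffer=???????bm???
Fragment 2: offset=0 data="uKc" -> buffer=uKc????bm???
Fragment 3: offset=9 data="FA" -> buffer=uKc????bmFA?
Fragment 4: offset=3 data="SHkr" -> buffer=uKcSHkrbmFA?
Fragment 5: offset=11 data="A" -> buffer=uKcSHkrbmFAA

Answer: uKcSHkrbmFAA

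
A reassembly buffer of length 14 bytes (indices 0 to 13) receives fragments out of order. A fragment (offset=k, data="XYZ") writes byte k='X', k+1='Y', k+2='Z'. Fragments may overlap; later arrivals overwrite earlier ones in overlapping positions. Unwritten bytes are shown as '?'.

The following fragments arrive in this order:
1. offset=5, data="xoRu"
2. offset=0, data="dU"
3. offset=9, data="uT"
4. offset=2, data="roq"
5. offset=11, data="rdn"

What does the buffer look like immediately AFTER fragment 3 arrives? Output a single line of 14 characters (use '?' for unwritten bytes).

Fragment 1: offset=5 data="xoRu" -> buffer=?????xoRu?????
Fragment 2: offset=0 data="dU" -> buffer=dU???xoRu?????
Fragment 3: offset=9 data="uT" -> buffer=dU???xoRuuT???

Answer: dU???xoRuuT???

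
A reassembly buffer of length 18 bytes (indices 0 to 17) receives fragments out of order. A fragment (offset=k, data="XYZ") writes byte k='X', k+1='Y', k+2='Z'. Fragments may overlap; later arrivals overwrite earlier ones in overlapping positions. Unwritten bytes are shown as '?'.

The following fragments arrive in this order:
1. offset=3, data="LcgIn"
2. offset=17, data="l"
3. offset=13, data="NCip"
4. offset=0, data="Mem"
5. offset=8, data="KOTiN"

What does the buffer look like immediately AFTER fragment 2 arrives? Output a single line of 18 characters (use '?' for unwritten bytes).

Answer: ???LcgIn?????????l

Derivation:
Fragment 1: offset=3 data="LcgIn" -> buffer=???LcgIn??????????
Fragment 2: offset=17 data="l" -> buffer=???LcgIn?????????l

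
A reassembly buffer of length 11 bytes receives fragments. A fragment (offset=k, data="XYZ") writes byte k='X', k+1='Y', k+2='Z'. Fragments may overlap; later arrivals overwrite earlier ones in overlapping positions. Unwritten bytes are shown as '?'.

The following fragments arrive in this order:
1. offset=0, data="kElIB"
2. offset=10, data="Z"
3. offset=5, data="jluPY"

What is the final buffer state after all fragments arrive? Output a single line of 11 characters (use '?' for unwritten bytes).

Answer: kElIBjluPYZ

Derivation:
Fragment 1: offset=0 data="kElIB" -> buffer=kElIB??????
Fragment 2: offset=10 data="Z" -> buffer=kElIB?????Z
Fragment 3: offset=5 data="jluPY" -> buffer=kElIBjluPYZ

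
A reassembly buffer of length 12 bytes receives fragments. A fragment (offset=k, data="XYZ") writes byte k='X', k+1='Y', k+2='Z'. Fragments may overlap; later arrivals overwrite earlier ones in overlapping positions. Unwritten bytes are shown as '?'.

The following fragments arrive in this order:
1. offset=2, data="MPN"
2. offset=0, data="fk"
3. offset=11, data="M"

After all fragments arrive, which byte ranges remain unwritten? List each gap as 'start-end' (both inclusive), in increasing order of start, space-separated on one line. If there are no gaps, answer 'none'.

Fragment 1: offset=2 len=3
Fragment 2: offset=0 len=2
Fragment 3: offset=11 len=1
Gaps: 5-10

Answer: 5-10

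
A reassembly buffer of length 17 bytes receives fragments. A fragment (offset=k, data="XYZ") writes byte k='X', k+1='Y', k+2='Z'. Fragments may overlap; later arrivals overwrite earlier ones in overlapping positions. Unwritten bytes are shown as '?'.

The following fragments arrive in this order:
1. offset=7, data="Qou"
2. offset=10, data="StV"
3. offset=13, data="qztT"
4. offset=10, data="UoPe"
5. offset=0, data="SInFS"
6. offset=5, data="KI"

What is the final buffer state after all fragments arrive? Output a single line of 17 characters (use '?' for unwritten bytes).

Answer: SInFSKIQouUoPeztT

Derivation:
Fragment 1: offset=7 data="Qou" -> buffer=???????Qou???????
Fragment 2: offset=10 data="StV" -> buffer=???????QouStV????
Fragment 3: offset=13 data="qztT" -> buffer=???????QouStVqztT
Fragment 4: offset=10 data="UoPe" -> buffer=???????QouUoPeztT
Fragment 5: offset=0 data="SInFS" -> buffer=SInFS??QouUoPeztT
Fragment 6: offset=5 data="KI" -> buffer=SInFSKIQouUoPeztT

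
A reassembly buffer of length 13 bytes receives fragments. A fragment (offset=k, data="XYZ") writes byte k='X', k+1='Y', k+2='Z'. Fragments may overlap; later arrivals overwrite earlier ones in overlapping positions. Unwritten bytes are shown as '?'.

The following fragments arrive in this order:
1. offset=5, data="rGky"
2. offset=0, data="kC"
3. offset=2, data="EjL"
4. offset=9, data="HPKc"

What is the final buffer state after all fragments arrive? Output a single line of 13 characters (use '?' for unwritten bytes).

Answer: kCEjLrGkyHPKc

Derivation:
Fragment 1: offset=5 data="rGky" -> buffer=?????rGky????
Fragment 2: offset=0 data="kC" -> buffer=kC???rGky????
Fragment 3: offset=2 data="EjL" -> buffer=kCEjLrGky????
Fragment 4: offset=9 data="HPKc" -> buffer=kCEjLrGkyHPKc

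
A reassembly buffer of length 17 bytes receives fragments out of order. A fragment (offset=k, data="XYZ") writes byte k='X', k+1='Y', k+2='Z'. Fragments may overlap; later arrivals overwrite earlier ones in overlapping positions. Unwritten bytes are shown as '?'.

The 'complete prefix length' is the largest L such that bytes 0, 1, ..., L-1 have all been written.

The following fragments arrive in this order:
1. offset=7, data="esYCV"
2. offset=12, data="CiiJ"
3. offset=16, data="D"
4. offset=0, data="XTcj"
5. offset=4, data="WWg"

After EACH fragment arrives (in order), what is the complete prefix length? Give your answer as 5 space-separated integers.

Fragment 1: offset=7 data="esYCV" -> buffer=???????esYCV????? -> prefix_len=0
Fragment 2: offset=12 data="CiiJ" -> buffer=???????esYCVCiiJ? -> prefix_len=0
Fragment 3: offset=16 data="D" -> buffer=???????esYCVCiiJD -> prefix_len=0
Fragment 4: offset=0 data="XTcj" -> buffer=XTcj???esYCVCiiJD -> prefix_len=4
Fragment 5: offset=4 data="WWg" -> buffer=XTcjWWgesYCVCiiJD -> prefix_len=17

Answer: 0 0 0 4 17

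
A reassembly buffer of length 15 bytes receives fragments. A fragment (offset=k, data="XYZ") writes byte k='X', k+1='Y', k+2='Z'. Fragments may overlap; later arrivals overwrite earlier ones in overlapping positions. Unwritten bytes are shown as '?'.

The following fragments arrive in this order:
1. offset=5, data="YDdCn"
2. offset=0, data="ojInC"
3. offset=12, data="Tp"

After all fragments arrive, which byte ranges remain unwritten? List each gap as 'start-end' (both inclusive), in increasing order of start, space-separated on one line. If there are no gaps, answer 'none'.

Answer: 10-11 14-14

Derivation:
Fragment 1: offset=5 len=5
Fragment 2: offset=0 len=5
Fragment 3: offset=12 len=2
Gaps: 10-11 14-14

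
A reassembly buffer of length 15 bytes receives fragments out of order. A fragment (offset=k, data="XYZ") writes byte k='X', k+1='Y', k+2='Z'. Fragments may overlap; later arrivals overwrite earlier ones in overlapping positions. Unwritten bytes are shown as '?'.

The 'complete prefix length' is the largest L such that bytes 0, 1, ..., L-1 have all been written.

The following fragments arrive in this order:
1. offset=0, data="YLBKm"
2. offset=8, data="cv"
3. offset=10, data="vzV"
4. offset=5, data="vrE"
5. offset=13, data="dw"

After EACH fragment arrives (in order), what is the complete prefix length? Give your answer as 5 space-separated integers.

Answer: 5 5 5 13 15

Derivation:
Fragment 1: offset=0 data="YLBKm" -> buffer=YLBKm?????????? -> prefix_len=5
Fragment 2: offset=8 data="cv" -> buffer=YLBKm???cv????? -> prefix_len=5
Fragment 3: offset=10 data="vzV" -> buffer=YLBKm???cvvzV?? -> prefix_len=5
Fragment 4: offset=5 data="vrE" -> buffer=YLBKmvrEcvvzV?? -> prefix_len=13
Fragment 5: offset=13 data="dw" -> buffer=YLBKmvrEcvvzVdw -> prefix_len=15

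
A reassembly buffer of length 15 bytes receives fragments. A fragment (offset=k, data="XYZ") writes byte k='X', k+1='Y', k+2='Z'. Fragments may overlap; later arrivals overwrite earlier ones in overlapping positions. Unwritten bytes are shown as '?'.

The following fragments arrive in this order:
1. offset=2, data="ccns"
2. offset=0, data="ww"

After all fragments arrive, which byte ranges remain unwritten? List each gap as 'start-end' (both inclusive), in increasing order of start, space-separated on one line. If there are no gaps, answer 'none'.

Answer: 6-14

Derivation:
Fragment 1: offset=2 len=4
Fragment 2: offset=0 len=2
Gaps: 6-14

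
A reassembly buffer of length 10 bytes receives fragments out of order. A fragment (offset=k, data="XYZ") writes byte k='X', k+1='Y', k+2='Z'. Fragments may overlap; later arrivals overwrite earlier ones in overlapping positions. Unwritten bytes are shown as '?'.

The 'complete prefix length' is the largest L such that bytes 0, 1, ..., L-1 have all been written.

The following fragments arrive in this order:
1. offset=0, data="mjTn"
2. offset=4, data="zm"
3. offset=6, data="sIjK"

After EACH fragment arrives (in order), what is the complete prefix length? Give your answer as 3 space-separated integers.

Answer: 4 6 10

Derivation:
Fragment 1: offset=0 data="mjTn" -> buffer=mjTn?????? -> prefix_len=4
Fragment 2: offset=4 data="zm" -> buffer=mjTnzm???? -> prefix_len=6
Fragment 3: offset=6 data="sIjK" -> buffer=mjTnzmsIjK -> prefix_len=10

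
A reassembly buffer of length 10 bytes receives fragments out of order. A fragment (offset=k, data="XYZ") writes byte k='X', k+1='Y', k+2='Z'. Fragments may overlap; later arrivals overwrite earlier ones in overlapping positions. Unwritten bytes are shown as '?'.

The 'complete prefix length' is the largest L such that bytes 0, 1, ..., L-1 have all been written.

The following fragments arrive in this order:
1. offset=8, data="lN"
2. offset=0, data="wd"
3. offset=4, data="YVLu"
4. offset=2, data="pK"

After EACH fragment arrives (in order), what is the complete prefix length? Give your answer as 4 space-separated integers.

Answer: 0 2 2 10

Derivation:
Fragment 1: offset=8 data="lN" -> buffer=????????lN -> prefix_len=0
Fragment 2: offset=0 data="wd" -> buffer=wd??????lN -> prefix_len=2
Fragment 3: offset=4 data="YVLu" -> buffer=wd??YVLulN -> prefix_len=2
Fragment 4: offset=2 data="pK" -> buffer=wdpKYVLulN -> prefix_len=10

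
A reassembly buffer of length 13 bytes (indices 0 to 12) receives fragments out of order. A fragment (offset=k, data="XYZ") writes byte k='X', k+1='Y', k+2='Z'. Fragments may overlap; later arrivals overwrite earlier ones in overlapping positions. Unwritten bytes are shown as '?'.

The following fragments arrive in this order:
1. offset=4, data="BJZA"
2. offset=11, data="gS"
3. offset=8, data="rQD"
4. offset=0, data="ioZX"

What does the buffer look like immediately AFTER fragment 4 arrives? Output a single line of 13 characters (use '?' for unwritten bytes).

Fragment 1: offset=4 data="BJZA" -> buffer=????BJZA?????
Fragment 2: offset=11 data="gS" -> buffer=????BJZA???gS
Fragment 3: offset=8 data="rQD" -> buffer=????BJZArQDgS
Fragment 4: offset=0 data="ioZX" -> buffer=ioZXBJZArQDgS

Answer: ioZXBJZArQDgS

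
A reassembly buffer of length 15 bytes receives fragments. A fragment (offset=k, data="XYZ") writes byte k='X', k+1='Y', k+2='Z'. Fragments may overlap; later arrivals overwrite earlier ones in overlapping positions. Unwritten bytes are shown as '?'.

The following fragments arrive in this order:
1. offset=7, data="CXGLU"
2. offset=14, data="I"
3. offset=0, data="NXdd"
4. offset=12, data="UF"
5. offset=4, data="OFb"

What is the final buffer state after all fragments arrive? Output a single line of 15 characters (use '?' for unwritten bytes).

Answer: NXddOFbCXGLUUFI

Derivation:
Fragment 1: offset=7 data="CXGLU" -> buffer=???????CXGLU???
Fragment 2: offset=14 data="I" -> buffer=???????CXGLU??I
Fragment 3: offset=0 data="NXdd" -> buffer=NXdd???CXGLU??I
Fragment 4: offset=12 data="UF" -> buffer=NXdd???CXGLUUFI
Fragment 5: offset=4 data="OFb" -> buffer=NXddOFbCXGLUUFI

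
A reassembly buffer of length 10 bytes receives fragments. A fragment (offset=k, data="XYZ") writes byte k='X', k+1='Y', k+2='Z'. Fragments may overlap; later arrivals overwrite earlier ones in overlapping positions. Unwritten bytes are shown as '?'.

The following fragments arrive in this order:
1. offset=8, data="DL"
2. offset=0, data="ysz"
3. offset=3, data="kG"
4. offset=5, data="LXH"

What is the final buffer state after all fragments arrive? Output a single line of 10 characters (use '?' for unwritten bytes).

Answer: yszkGLXHDL

Derivation:
Fragment 1: offset=8 data="DL" -> buffer=????????DL
Fragment 2: offset=0 data="ysz" -> buffer=ysz?????DL
Fragment 3: offset=3 data="kG" -> buffer=yszkG???DL
Fragment 4: offset=5 data="LXH" -> buffer=yszkGLXHDL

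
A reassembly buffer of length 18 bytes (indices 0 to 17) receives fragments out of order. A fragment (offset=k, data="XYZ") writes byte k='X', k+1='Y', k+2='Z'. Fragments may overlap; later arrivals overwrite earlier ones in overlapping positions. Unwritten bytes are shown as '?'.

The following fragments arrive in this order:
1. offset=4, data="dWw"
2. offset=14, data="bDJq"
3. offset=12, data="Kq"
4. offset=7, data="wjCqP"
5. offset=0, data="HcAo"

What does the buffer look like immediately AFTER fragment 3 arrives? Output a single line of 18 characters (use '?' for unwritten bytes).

Fragment 1: offset=4 data="dWw" -> buffer=????dWw???????????
Fragment 2: offset=14 data="bDJq" -> buffer=????dWw???????bDJq
Fragment 3: offset=12 data="Kq" -> buffer=????dWw?????KqbDJq

Answer: ????dWw?????KqbDJq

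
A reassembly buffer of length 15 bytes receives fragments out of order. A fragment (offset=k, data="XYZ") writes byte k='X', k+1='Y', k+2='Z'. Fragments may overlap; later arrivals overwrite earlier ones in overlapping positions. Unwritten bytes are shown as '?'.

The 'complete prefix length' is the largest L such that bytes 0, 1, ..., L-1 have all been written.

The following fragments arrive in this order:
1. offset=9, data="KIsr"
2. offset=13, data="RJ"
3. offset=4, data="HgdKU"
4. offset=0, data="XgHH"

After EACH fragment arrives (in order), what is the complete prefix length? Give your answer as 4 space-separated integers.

Answer: 0 0 0 15

Derivation:
Fragment 1: offset=9 data="KIsr" -> buffer=?????????KIsr?? -> prefix_len=0
Fragment 2: offset=13 data="RJ" -> buffer=?????????KIsrRJ -> prefix_len=0
Fragment 3: offset=4 data="HgdKU" -> buffer=????HgdKUKIsrRJ -> prefix_len=0
Fragment 4: offset=0 data="XgHH" -> buffer=XgHHHgdKUKIsrRJ -> prefix_len=15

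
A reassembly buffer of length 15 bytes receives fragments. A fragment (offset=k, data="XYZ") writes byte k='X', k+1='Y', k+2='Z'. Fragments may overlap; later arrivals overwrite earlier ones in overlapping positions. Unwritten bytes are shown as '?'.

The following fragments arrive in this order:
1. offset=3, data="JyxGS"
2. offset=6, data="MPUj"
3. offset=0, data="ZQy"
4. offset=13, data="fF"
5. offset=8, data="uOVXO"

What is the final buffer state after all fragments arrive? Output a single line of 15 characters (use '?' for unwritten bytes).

Fragment 1: offset=3 data="JyxGS" -> buffer=???JyxGS???????
Fragment 2: offset=6 data="MPUj" -> buffer=???JyxMPUj?????
Fragment 3: offset=0 data="ZQy" -> buffer=ZQyJyxMPUj?????
Fragment 4: offset=13 data="fF" -> buffer=ZQyJyxMPUj???fF
Fragment 5: offset=8 data="uOVXO" -> buffer=ZQyJyxMPuOVXOfF

Answer: ZQyJyxMPuOVXOfF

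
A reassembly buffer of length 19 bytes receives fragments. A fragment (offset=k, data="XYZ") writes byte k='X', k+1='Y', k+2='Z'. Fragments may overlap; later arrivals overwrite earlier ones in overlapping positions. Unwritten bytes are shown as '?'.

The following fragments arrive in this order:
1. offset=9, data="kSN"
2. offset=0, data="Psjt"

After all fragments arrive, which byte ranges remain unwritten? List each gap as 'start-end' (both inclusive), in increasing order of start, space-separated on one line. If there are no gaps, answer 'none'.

Answer: 4-8 12-18

Derivation:
Fragment 1: offset=9 len=3
Fragment 2: offset=0 len=4
Gaps: 4-8 12-18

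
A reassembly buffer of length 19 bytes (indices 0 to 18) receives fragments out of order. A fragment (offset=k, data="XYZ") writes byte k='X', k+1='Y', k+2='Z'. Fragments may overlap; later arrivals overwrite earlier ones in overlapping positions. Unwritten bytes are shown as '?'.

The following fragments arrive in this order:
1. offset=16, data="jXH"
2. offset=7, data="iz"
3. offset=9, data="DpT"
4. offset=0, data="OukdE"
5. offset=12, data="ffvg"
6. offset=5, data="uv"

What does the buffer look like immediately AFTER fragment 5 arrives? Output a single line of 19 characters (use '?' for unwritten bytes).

Answer: OukdE??izDpTffvgjXH

Derivation:
Fragment 1: offset=16 data="jXH" -> buffer=????????????????jXH
Fragment 2: offset=7 data="iz" -> buffer=???????iz???????jXH
Fragment 3: offset=9 data="DpT" -> buffer=???????izDpT????jXH
Fragment 4: offset=0 data="OukdE" -> buffer=OukdE??izDpT????jXH
Fragment 5: offset=12 data="ffvg" -> buffer=OukdE??izDpTffvgjXH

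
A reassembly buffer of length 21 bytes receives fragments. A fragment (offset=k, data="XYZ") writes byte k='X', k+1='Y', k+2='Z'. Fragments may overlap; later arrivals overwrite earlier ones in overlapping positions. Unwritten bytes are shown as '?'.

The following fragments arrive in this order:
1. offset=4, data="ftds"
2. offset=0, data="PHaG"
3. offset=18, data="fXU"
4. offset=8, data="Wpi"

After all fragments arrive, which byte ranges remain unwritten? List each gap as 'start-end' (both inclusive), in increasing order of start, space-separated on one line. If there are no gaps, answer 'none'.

Answer: 11-17

Derivation:
Fragment 1: offset=4 len=4
Fragment 2: offset=0 len=4
Fragment 3: offset=18 len=3
Fragment 4: offset=8 len=3
Gaps: 11-17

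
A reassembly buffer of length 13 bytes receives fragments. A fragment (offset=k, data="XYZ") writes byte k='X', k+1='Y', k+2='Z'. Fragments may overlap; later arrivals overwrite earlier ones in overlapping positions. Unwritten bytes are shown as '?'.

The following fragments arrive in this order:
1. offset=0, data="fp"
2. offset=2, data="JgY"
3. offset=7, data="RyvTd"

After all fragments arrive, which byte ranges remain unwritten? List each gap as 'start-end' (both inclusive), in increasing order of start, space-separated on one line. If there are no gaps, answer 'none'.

Fragment 1: offset=0 len=2
Fragment 2: offset=2 len=3
Fragment 3: offset=7 len=5
Gaps: 5-6 12-12

Answer: 5-6 12-12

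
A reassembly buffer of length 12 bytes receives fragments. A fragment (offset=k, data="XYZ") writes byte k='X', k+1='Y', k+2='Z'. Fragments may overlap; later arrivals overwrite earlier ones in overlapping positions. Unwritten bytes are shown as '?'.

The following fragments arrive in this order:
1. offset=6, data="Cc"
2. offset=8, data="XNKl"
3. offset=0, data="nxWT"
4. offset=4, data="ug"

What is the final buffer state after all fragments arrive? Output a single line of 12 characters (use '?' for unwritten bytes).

Fragment 1: offset=6 data="Cc" -> buffer=??????Cc????
Fragment 2: offset=8 data="XNKl" -> buffer=??????CcXNKl
Fragment 3: offset=0 data="nxWT" -> buffer=nxWT??CcXNKl
Fragment 4: offset=4 data="ug" -> buffer=nxWTugCcXNKl

Answer: nxWTugCcXNKl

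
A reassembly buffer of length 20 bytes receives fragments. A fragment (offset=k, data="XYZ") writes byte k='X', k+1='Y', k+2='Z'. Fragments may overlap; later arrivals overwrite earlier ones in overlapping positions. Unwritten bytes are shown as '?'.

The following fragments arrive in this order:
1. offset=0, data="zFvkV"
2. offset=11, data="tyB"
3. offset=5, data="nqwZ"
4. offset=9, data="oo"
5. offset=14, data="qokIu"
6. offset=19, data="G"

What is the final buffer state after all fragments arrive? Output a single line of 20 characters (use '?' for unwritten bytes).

Fragment 1: offset=0 data="zFvkV" -> buffer=zFvkV???????????????
Fragment 2: offset=11 data="tyB" -> buffer=zFvkV??????tyB??????
Fragment 3: offset=5 data="nqwZ" -> buffer=zFvkVnqwZ??tyB??????
Fragment 4: offset=9 data="oo" -> buffer=zFvkVnqwZootyB??????
Fragment 5: offset=14 data="qokIu" -> buffer=zFvkVnqwZootyBqokIu?
Fragment 6: offset=19 data="G" -> buffer=zFvkVnqwZootyBqokIuG

Answer: zFvkVnqwZootyBqokIuG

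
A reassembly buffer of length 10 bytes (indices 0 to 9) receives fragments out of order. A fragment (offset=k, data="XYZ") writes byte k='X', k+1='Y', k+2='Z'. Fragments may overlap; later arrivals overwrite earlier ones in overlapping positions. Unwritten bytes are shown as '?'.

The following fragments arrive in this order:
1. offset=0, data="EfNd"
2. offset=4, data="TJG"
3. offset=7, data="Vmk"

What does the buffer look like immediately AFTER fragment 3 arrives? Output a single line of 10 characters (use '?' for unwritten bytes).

Fragment 1: offset=0 data="EfNd" -> buffer=EfNd??????
Fragment 2: offset=4 data="TJG" -> buffer=EfNdTJG???
Fragment 3: offset=7 data="Vmk" -> buffer=EfNdTJGVmk

Answer: EfNdTJGVmk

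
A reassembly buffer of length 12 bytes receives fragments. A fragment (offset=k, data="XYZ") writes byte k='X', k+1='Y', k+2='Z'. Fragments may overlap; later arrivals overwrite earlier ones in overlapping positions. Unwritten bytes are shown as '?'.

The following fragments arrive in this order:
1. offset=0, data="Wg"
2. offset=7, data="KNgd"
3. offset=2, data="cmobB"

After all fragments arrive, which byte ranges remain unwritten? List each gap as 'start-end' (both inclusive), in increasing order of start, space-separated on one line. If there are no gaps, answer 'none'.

Fragment 1: offset=0 len=2
Fragment 2: offset=7 len=4
Fragment 3: offset=2 len=5
Gaps: 11-11

Answer: 11-11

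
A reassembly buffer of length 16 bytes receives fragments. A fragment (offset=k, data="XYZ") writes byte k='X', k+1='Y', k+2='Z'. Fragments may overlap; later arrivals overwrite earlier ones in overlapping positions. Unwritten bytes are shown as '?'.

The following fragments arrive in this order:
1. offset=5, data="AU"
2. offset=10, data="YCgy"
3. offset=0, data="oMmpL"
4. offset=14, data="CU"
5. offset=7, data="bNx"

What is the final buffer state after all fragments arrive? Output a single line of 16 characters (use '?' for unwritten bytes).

Answer: oMmpLAUbNxYCgyCU

Derivation:
Fragment 1: offset=5 data="AU" -> buffer=?????AU?????????
Fragment 2: offset=10 data="YCgy" -> buffer=?????AU???YCgy??
Fragment 3: offset=0 data="oMmpL" -> buffer=oMmpLAU???YCgy??
Fragment 4: offset=14 data="CU" -> buffer=oMmpLAU???YCgyCU
Fragment 5: offset=7 data="bNx" -> buffer=oMmpLAUbNxYCgyCU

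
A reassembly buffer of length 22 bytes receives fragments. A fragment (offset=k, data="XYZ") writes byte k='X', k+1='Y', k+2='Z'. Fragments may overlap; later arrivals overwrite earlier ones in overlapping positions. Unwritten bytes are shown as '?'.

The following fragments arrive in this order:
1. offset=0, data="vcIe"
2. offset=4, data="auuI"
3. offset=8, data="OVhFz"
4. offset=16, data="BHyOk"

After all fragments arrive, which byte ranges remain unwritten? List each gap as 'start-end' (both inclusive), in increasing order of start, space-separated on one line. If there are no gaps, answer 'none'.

Answer: 13-15 21-21

Derivation:
Fragment 1: offset=0 len=4
Fragment 2: offset=4 len=4
Fragment 3: offset=8 len=5
Fragment 4: offset=16 len=5
Gaps: 13-15 21-21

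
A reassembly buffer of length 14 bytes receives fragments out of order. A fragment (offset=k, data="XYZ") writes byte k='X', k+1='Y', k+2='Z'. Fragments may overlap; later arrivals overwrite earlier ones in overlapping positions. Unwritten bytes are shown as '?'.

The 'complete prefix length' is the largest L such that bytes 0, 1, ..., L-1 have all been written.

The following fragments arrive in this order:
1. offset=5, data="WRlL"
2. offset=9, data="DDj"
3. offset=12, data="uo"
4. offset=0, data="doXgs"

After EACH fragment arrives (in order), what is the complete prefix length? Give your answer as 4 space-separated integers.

Answer: 0 0 0 14

Derivation:
Fragment 1: offset=5 data="WRlL" -> buffer=?????WRlL????? -> prefix_len=0
Fragment 2: offset=9 data="DDj" -> buffer=?????WRlLDDj?? -> prefix_len=0
Fragment 3: offset=12 data="uo" -> buffer=?????WRlLDDjuo -> prefix_len=0
Fragment 4: offset=0 data="doXgs" -> buffer=doXgsWRlLDDjuo -> prefix_len=14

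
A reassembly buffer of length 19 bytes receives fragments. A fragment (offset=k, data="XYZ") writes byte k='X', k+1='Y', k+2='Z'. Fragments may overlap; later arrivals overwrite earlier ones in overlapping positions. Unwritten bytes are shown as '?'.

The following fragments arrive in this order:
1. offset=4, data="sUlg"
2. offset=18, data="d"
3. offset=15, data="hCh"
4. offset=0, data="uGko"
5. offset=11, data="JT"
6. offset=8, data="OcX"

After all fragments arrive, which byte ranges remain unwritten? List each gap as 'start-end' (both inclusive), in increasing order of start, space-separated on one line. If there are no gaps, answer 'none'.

Answer: 13-14

Derivation:
Fragment 1: offset=4 len=4
Fragment 2: offset=18 len=1
Fragment 3: offset=15 len=3
Fragment 4: offset=0 len=4
Fragment 5: offset=11 len=2
Fragment 6: offset=8 len=3
Gaps: 13-14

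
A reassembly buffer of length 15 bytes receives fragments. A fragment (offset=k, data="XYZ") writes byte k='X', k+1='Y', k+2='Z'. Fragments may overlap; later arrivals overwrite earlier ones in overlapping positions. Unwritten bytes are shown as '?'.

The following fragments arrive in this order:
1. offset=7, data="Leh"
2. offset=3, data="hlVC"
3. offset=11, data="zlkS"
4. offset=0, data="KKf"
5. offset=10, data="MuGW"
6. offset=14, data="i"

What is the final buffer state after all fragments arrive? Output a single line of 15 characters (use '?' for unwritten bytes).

Fragment 1: offset=7 data="Leh" -> buffer=???????Leh?????
Fragment 2: offset=3 data="hlVC" -> buffer=???hlVCLeh?????
Fragment 3: offset=11 data="zlkS" -> buffer=???hlVCLeh?zlkS
Fragment 4: offset=0 data="KKf" -> buffer=KKfhlVCLeh?zlkS
Fragment 5: offset=10 data="MuGW" -> buffer=KKfhlVCLehMuGWS
Fragment 6: offset=14 data="i" -> buffer=KKfhlVCLehMuGWi

Answer: KKfhlVCLehMuGWi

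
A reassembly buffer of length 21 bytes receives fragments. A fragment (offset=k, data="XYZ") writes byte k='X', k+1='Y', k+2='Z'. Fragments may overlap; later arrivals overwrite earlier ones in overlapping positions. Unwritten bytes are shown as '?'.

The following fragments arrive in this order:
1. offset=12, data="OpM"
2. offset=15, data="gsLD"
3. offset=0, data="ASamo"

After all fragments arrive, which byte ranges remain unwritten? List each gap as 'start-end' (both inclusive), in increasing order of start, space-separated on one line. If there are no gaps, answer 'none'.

Fragment 1: offset=12 len=3
Fragment 2: offset=15 len=4
Fragment 3: offset=0 len=5
Gaps: 5-11 19-20

Answer: 5-11 19-20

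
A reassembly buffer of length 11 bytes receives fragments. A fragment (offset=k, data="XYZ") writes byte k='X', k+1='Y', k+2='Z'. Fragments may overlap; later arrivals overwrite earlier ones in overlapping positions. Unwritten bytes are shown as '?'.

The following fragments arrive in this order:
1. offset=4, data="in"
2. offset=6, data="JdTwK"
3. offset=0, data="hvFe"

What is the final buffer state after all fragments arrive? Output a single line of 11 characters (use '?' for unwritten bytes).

Answer: hvFeinJdTwK

Derivation:
Fragment 1: offset=4 data="in" -> buffer=????in?????
Fragment 2: offset=6 data="JdTwK" -> buffer=????inJdTwK
Fragment 3: offset=0 data="hvFe" -> buffer=hvFeinJdTwK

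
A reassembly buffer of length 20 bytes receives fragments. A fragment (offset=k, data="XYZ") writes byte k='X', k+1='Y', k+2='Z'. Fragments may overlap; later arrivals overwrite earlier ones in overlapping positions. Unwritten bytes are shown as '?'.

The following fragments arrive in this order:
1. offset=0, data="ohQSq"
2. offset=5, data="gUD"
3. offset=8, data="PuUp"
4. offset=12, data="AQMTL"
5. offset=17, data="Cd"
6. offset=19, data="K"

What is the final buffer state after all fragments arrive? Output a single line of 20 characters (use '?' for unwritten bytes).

Fragment 1: offset=0 data="ohQSq" -> buffer=ohQSq???????????????
Fragment 2: offset=5 data="gUD" -> buffer=ohQSqgUD????????????
Fragment 3: offset=8 data="PuUp" -> buffer=ohQSqgUDPuUp????????
Fragment 4: offset=12 data="AQMTL" -> buffer=ohQSqgUDPuUpAQMTL???
Fragment 5: offset=17 data="Cd" -> buffer=ohQSqgUDPuUpAQMTLCd?
Fragment 6: offset=19 data="K" -> buffer=ohQSqgUDPuUpAQMTLCdK

Answer: ohQSqgUDPuUpAQMTLCdK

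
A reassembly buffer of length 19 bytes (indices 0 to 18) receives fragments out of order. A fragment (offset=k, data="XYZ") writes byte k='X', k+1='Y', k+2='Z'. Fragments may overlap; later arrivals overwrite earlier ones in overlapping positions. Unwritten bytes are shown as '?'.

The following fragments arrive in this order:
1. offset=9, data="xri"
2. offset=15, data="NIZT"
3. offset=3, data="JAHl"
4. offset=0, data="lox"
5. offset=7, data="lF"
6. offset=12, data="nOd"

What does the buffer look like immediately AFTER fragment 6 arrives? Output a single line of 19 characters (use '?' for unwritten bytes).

Answer: loxJAHllFxrinOdNIZT

Derivation:
Fragment 1: offset=9 data="xri" -> buffer=?????????xri???????
Fragment 2: offset=15 data="NIZT" -> buffer=?????????xri???NIZT
Fragment 3: offset=3 data="JAHl" -> buffer=???JAHl??xri???NIZT
Fragment 4: offset=0 data="lox" -> buffer=loxJAHl??xri???NIZT
Fragment 5: offset=7 data="lF" -> buffer=loxJAHllFxri???NIZT
Fragment 6: offset=12 data="nOd" -> buffer=loxJAHllFxrinOdNIZT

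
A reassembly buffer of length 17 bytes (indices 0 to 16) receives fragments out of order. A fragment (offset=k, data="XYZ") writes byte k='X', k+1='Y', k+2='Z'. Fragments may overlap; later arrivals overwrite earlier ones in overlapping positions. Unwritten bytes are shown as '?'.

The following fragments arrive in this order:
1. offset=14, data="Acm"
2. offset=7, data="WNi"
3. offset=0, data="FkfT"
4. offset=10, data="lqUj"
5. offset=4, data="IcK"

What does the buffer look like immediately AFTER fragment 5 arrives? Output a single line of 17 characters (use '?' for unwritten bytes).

Fragment 1: offset=14 data="Acm" -> buffer=??????????????Acm
Fragment 2: offset=7 data="WNi" -> buffer=???????WNi????Acm
Fragment 3: offset=0 data="FkfT" -> buffer=FkfT???WNi????Acm
Fragment 4: offset=10 data="lqUj" -> buffer=FkfT???WNilqUjAcm
Fragment 5: offset=4 data="IcK" -> buffer=FkfTIcKWNilqUjAcm

Answer: FkfTIcKWNilqUjAcm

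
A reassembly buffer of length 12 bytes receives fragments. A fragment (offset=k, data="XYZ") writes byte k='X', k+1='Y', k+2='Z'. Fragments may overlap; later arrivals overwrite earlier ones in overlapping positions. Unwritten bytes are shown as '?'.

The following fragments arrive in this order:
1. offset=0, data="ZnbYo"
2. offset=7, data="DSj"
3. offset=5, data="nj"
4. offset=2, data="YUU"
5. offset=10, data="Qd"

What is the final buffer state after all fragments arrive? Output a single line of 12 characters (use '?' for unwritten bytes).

Fragment 1: offset=0 data="ZnbYo" -> buffer=ZnbYo???????
Fragment 2: offset=7 data="DSj" -> buffer=ZnbYo??DSj??
Fragment 3: offset=5 data="nj" -> buffer=ZnbYonjDSj??
Fragment 4: offset=2 data="YUU" -> buffer=ZnYUUnjDSj??
Fragment 5: offset=10 data="Qd" -> buffer=ZnYUUnjDSjQd

Answer: ZnYUUnjDSjQd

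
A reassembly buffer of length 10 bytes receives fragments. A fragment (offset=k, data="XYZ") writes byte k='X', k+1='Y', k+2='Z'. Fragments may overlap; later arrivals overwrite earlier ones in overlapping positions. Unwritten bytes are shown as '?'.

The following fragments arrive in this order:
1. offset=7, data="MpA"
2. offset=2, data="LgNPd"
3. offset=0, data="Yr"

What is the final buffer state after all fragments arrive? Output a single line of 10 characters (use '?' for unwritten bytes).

Answer: YrLgNPdMpA

Derivation:
Fragment 1: offset=7 data="MpA" -> buffer=???????MpA
Fragment 2: offset=2 data="LgNPd" -> buffer=??LgNPdMpA
Fragment 3: offset=0 data="Yr" -> buffer=YrLgNPdMpA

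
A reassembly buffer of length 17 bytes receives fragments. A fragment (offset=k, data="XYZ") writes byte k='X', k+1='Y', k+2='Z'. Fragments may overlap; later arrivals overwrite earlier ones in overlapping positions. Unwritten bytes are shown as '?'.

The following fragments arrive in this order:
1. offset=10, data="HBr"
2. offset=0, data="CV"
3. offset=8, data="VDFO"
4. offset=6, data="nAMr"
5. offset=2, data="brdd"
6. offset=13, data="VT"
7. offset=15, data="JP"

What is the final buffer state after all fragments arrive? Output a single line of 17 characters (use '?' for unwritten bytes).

Fragment 1: offset=10 data="HBr" -> buffer=??????????HBr????
Fragment 2: offset=0 data="CV" -> buffer=CV????????HBr????
Fragment 3: offset=8 data="VDFO" -> buffer=CV??????VDFOr????
Fragment 4: offset=6 data="nAMr" -> buffer=CV????nAMrFOr????
Fragment 5: offset=2 data="brdd" -> buffer=CVbrddnAMrFOr????
Fragment 6: offset=13 data="VT" -> buffer=CVbrddnAMrFOrVT??
Fragment 7: offset=15 data="JP" -> buffer=CVbrddnAMrFOrVTJP

Answer: CVbrddnAMrFOrVTJP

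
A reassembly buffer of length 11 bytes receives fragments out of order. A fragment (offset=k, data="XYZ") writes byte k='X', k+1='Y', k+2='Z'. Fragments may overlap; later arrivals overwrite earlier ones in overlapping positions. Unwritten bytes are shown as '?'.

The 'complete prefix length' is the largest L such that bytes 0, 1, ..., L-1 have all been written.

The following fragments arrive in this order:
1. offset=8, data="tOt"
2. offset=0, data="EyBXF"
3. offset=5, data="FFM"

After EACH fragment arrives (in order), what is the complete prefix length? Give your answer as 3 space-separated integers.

Answer: 0 5 11

Derivation:
Fragment 1: offset=8 data="tOt" -> buffer=????????tOt -> prefix_len=0
Fragment 2: offset=0 data="EyBXF" -> buffer=EyBXF???tOt -> prefix_len=5
Fragment 3: offset=5 data="FFM" -> buffer=EyBXFFFMtOt -> prefix_len=11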